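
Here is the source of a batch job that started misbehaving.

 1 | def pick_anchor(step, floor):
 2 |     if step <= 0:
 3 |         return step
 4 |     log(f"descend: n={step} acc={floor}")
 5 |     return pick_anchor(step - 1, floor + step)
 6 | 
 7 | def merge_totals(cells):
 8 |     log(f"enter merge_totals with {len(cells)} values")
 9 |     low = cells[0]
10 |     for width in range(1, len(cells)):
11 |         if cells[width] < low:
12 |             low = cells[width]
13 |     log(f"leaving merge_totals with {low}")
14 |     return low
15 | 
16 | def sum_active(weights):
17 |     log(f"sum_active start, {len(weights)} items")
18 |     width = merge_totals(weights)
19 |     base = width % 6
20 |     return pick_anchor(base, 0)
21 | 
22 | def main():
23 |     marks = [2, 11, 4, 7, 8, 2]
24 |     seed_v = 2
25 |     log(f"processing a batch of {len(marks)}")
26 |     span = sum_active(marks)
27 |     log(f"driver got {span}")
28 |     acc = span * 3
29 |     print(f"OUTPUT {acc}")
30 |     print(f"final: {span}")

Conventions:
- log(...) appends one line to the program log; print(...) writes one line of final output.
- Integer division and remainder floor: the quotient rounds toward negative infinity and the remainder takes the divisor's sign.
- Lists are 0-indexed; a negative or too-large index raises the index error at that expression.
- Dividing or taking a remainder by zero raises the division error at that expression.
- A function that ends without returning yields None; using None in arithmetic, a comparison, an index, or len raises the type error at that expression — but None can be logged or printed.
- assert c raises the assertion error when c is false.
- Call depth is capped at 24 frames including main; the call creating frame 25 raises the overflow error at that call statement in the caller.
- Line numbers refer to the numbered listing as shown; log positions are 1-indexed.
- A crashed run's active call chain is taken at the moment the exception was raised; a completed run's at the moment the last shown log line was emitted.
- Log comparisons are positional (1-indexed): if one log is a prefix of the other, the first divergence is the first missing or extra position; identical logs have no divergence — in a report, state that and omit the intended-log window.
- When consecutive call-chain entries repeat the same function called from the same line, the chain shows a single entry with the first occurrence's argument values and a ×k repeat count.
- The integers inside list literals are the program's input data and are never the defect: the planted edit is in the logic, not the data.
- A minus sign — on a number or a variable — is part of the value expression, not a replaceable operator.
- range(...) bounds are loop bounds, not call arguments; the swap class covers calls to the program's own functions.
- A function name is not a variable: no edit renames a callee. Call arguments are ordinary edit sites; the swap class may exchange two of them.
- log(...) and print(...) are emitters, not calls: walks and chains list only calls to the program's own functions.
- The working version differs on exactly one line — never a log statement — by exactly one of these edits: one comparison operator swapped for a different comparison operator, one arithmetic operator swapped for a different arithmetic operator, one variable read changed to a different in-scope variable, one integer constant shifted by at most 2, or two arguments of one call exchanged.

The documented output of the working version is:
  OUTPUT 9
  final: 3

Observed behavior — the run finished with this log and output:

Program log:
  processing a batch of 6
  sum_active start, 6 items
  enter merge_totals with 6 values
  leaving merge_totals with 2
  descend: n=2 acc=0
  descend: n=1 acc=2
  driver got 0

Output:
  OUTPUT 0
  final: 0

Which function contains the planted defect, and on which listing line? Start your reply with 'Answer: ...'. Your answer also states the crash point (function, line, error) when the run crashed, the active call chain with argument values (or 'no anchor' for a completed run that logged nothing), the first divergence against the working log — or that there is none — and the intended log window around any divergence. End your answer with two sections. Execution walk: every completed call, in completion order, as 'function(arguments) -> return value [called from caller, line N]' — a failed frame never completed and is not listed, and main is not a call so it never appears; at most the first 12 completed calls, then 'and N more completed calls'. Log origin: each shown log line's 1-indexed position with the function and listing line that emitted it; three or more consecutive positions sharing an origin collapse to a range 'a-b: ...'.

Answer: the defect is in pick_anchor at line 3.
The tell: The earliest visible damage is log position 7 — 'driver got 0' rather than the intended 'driver got 3'.
Call chain: main.
First divergence: at position 7 the run shows 'driver got 0' where the working version logs 'driver got 3'.
Intended log window:
  5: descend: n=2 acc=0
  6: descend: n=1 acc=2
  7: driver got 3
Execution walk:
  merge_totals([2, 11, 4, 7, 8, 2]) -> 2  [called from sum_active, line 18]
  pick_anchor(0, 3) -> 0  [called from pick_anchor, line 5]
  pick_anchor(1, 2) -> 0  [called from pick_anchor, line 5]
  pick_anchor(2, 0) -> 0  [called from sum_active, line 20]
  sum_active([2, 11, 4, 7, 8, 2]) -> 0  [called from main, line 26]
Log origins:
  1: emitted by main (line 25)
  2: emitted by sum_active (line 17)
  3: emitted by merge_totals (line 8)
  4: emitted by merge_totals (line 13)
  5: emitted by pick_anchor (line 4)
  6: emitted by pick_anchor (line 4)
  7: emitted by main (line 27)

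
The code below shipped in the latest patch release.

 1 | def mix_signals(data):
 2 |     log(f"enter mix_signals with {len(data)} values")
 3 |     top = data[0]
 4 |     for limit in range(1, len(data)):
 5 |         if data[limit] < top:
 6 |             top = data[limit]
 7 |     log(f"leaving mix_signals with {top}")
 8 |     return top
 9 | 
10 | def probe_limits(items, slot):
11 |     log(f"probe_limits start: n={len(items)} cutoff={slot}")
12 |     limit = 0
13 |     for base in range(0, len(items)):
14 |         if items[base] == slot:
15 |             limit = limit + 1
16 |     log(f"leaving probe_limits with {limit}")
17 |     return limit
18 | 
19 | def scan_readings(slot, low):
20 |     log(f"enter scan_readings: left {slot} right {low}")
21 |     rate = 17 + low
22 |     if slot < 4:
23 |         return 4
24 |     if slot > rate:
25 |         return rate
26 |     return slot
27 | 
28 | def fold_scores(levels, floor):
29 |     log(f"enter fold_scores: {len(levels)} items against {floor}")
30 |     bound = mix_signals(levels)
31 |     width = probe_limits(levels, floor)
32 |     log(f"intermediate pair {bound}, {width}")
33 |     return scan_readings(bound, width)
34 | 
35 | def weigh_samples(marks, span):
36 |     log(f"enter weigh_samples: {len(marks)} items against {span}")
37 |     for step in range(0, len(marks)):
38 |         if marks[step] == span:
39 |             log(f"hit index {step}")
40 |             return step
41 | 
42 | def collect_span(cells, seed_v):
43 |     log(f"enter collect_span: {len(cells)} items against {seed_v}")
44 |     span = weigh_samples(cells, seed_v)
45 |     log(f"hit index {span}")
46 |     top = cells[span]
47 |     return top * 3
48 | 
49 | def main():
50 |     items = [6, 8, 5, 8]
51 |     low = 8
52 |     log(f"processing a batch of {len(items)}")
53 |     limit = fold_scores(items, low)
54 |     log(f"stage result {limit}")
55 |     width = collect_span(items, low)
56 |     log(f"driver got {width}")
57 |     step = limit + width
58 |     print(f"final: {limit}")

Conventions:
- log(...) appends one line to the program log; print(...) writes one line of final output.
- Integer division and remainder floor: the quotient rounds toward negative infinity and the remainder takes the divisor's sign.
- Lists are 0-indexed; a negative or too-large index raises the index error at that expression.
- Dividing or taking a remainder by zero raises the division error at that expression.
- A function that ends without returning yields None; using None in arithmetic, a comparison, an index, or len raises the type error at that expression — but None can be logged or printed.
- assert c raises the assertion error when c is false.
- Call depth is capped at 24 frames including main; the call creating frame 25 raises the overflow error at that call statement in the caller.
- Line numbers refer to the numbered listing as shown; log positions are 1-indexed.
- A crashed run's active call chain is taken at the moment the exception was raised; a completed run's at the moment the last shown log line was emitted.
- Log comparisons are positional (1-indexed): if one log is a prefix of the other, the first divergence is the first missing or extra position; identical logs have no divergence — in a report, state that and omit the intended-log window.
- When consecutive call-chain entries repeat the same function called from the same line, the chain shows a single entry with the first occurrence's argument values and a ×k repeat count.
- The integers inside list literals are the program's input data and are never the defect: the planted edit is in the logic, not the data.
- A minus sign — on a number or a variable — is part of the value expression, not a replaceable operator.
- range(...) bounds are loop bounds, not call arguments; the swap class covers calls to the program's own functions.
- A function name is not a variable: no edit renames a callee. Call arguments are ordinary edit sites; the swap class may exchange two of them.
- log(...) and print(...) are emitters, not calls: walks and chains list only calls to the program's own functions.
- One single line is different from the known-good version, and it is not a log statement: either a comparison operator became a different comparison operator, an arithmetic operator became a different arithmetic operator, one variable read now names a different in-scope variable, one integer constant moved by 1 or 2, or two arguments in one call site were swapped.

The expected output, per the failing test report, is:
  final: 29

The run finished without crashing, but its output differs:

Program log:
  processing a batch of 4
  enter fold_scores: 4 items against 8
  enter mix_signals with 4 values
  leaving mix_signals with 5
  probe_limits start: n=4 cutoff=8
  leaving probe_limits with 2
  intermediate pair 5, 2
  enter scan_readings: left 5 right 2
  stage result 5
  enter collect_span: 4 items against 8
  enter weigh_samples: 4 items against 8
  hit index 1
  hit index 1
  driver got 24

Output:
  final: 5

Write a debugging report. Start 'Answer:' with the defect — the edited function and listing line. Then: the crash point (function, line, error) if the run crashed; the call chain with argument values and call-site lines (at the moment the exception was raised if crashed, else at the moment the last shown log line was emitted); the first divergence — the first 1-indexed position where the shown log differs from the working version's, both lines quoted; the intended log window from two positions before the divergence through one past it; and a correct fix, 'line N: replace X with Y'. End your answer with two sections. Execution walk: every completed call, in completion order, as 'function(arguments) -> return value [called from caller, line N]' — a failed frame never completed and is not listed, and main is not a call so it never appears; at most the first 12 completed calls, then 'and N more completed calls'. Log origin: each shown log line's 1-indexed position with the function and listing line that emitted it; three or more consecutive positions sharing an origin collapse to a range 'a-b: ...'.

Answer: the defect is in main at line 58.
Key observation: Nothing in the log betrays the bug — only the output does.
Call chain: main.
First divergence: none; the two logs match at every position.
Execution walk:
  mix_signals([6, 8, 5, 8]) -> 5  [called from fold_scores, line 30]
  probe_limits([6, 8, 5, 8], 8) -> 2  [called from fold_scores, line 31]
  scan_readings(5, 2) -> 5  [called from fold_scores, line 33]
  fold_scores([6, 8, 5, 8], 8) -> 5  [called from main, line 53]
  weigh_samples([6, 8, 5, 8], 8) -> 1  [called from collect_span, line 44]
  collect_span([6, 8, 5, 8], 8) -> 24  [called from main, line 55]
Log line origins:
  1 — main, line 52
  2 — fold_scores, line 29
  3 — mix_signals, line 2
  4 — mix_signals, line 7
  5 — probe_limits, line 11
  6 — probe_limits, line 16
  7 — fold_scores, line 32
  8 — scan_readings, line 20
  9 — main, line 54
  10 — collect_span, line 43
  11 — weigh_samples, line 36
  12 — weigh_samples, line 39
  13 — collect_span, line 45
  14 — main, line 56
A correct fix: line 58: replace `limit` with `step`.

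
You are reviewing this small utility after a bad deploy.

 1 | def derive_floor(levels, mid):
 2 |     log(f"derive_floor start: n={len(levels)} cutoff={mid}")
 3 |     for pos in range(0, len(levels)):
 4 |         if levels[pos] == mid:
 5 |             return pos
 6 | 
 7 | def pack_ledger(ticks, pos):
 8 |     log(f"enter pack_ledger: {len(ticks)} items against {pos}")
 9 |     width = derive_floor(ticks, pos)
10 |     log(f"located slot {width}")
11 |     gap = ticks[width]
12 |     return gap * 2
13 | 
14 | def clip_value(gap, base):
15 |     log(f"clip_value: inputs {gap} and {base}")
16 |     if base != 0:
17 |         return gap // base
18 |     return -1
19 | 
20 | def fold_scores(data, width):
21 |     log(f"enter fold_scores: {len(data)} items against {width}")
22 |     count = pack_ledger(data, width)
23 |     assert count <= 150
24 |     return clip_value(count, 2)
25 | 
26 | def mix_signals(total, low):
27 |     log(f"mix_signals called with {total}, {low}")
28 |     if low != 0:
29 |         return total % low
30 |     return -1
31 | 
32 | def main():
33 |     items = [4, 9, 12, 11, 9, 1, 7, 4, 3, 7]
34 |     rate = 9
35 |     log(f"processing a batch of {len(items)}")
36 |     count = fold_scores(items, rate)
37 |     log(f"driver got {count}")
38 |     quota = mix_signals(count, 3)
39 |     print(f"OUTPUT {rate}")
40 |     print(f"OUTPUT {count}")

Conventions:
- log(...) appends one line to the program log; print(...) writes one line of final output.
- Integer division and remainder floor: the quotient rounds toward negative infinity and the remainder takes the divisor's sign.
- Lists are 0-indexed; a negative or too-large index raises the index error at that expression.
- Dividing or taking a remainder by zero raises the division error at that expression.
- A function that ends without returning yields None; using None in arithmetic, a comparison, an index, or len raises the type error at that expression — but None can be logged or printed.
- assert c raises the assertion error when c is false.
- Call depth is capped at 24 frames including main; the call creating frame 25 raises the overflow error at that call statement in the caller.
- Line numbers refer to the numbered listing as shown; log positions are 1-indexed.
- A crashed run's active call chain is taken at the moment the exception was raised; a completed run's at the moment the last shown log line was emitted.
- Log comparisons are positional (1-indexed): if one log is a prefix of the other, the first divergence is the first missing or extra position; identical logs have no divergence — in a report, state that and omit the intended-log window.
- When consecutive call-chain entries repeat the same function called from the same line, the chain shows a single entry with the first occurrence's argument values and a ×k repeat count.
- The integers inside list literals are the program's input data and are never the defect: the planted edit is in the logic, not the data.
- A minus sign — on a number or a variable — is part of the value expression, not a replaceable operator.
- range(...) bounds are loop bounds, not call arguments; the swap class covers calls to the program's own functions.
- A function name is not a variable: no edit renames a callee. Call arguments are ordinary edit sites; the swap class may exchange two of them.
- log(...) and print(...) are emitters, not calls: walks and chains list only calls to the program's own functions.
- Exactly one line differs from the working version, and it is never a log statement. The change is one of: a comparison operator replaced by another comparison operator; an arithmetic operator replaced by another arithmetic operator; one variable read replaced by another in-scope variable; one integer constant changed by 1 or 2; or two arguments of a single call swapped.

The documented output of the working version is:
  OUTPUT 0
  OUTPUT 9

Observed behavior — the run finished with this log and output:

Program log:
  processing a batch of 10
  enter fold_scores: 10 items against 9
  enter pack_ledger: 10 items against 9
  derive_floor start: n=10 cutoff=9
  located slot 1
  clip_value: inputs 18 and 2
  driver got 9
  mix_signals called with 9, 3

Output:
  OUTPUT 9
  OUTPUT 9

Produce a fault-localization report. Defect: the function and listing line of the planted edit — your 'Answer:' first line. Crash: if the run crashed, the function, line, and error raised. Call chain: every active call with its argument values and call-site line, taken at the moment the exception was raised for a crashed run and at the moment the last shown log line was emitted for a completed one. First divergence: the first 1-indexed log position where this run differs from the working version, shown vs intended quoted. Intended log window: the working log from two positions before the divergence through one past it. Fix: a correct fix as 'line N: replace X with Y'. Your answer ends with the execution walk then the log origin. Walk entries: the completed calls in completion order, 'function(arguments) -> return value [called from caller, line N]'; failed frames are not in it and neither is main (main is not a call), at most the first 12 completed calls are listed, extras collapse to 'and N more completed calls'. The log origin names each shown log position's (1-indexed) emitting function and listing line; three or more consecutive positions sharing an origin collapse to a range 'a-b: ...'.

Answer: the defect is in main at line 39.
The tell: The logs agree in full; only the final output differs.
Call chain: main -> mix_signals(9, 3) (called at line 38).
First divergence: none — the logs agree in full.
Execution walk:
  derive_floor([4, 9, 12, 11, 9, 1, 7, 4, 3, 7], 9) -> 1  [called from pack_ledger, line 9]
  pack_ledger([4, 9, 12, 11, 9, 1, 7, 4, 3, 7], 9) -> 18  [called from fold_scores, line 22]
  clip_value(18, 2) -> 9  [called from fold_scores, line 24]
  fold_scores([4, 9, 12, 11, 9, 1, 7, 4, 3, 7], 9) -> 9  [called from main, line 36]
  mix_signals(9, 3) -> 0  [called from main, line 38]
Log origin:
  1: logged in main at line 35
  2: logged in fold_scores at line 21
  3: logged in pack_ledger at line 8
  4: logged in derive_floor at line 2
  5: logged in pack_ledger at line 10
  6: logged in clip_value at line 15
  7: logged in main at line 37
  8: logged in mix_signals at line 27
A correct fix: line 39: replace `rate` with `quota`.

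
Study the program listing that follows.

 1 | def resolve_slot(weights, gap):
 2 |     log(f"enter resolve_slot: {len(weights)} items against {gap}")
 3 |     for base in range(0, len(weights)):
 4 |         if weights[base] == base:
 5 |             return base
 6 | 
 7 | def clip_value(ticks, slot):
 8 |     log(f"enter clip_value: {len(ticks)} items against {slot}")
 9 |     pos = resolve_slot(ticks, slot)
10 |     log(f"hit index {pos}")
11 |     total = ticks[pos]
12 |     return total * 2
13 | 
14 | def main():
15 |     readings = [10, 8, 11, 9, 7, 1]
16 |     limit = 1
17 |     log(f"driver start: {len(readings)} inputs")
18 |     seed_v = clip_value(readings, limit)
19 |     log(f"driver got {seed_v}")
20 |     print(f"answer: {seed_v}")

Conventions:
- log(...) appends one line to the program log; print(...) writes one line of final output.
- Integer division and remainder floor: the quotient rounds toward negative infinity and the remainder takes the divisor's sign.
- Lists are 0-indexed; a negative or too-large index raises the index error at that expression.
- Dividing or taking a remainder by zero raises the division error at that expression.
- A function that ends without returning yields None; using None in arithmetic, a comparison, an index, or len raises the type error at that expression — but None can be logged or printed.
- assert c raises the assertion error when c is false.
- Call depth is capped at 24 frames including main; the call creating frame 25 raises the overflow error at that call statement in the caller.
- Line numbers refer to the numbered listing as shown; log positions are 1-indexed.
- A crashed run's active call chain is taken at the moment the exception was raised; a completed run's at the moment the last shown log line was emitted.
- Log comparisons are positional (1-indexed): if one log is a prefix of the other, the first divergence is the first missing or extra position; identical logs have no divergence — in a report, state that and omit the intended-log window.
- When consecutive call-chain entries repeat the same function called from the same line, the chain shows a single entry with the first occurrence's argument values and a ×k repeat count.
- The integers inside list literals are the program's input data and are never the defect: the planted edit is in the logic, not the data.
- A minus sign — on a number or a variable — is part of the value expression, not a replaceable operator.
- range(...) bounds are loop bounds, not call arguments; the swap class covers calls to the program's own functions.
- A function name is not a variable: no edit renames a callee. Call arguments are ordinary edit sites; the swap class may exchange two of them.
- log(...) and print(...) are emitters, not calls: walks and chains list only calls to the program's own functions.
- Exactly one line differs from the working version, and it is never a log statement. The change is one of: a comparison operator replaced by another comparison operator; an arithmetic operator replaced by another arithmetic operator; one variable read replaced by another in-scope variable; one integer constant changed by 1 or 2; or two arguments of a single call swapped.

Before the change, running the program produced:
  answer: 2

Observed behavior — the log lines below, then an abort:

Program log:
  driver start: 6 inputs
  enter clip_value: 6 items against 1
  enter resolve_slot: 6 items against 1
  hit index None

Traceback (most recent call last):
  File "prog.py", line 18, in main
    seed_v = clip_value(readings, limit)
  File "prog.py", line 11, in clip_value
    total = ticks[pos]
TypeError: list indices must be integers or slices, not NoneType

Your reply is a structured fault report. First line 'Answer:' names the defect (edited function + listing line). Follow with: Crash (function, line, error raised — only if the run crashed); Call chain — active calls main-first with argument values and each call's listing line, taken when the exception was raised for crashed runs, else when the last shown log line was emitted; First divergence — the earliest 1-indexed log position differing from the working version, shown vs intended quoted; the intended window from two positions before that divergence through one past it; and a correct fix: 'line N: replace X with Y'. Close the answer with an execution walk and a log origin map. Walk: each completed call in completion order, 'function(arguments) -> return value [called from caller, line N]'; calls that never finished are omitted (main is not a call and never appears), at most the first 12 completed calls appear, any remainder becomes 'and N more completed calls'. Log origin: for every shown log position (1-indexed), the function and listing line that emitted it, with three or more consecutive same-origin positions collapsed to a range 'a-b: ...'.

Answer: the defect is in resolve_slot at line 4.
The tell: Position 4 is the first bad log line: 'hit index None' should read 'hit index 5'.
Crash: clip_value, line 11, TypeError.
Call chain: main -> clip_value([10, 8, 11, 9, 7, 1], 1) (called at line 18).
First divergence: at position 4 the run shows 'hit index None' where the working version logs 'hit index 5'.
Intended log window:
  2: enter clip_value: 6 items against 1
  3: enter resolve_slot: 6 items against 1
  4: hit index 5
  5: driver got 2
Execution walk:
  resolve_slot([10, 8, 11, 9, 7, 1], 1) -> None  [called from clip_value, line 9]
Log line origins:
  1: emitted by main (line 17)
  2: emitted by clip_value (line 8)
  3: emitted by resolve_slot (line 2)
  4: emitted by clip_value (line 10)
A correct fix: line 4: replace `weights[base] == base` with `weights[base] == gap`.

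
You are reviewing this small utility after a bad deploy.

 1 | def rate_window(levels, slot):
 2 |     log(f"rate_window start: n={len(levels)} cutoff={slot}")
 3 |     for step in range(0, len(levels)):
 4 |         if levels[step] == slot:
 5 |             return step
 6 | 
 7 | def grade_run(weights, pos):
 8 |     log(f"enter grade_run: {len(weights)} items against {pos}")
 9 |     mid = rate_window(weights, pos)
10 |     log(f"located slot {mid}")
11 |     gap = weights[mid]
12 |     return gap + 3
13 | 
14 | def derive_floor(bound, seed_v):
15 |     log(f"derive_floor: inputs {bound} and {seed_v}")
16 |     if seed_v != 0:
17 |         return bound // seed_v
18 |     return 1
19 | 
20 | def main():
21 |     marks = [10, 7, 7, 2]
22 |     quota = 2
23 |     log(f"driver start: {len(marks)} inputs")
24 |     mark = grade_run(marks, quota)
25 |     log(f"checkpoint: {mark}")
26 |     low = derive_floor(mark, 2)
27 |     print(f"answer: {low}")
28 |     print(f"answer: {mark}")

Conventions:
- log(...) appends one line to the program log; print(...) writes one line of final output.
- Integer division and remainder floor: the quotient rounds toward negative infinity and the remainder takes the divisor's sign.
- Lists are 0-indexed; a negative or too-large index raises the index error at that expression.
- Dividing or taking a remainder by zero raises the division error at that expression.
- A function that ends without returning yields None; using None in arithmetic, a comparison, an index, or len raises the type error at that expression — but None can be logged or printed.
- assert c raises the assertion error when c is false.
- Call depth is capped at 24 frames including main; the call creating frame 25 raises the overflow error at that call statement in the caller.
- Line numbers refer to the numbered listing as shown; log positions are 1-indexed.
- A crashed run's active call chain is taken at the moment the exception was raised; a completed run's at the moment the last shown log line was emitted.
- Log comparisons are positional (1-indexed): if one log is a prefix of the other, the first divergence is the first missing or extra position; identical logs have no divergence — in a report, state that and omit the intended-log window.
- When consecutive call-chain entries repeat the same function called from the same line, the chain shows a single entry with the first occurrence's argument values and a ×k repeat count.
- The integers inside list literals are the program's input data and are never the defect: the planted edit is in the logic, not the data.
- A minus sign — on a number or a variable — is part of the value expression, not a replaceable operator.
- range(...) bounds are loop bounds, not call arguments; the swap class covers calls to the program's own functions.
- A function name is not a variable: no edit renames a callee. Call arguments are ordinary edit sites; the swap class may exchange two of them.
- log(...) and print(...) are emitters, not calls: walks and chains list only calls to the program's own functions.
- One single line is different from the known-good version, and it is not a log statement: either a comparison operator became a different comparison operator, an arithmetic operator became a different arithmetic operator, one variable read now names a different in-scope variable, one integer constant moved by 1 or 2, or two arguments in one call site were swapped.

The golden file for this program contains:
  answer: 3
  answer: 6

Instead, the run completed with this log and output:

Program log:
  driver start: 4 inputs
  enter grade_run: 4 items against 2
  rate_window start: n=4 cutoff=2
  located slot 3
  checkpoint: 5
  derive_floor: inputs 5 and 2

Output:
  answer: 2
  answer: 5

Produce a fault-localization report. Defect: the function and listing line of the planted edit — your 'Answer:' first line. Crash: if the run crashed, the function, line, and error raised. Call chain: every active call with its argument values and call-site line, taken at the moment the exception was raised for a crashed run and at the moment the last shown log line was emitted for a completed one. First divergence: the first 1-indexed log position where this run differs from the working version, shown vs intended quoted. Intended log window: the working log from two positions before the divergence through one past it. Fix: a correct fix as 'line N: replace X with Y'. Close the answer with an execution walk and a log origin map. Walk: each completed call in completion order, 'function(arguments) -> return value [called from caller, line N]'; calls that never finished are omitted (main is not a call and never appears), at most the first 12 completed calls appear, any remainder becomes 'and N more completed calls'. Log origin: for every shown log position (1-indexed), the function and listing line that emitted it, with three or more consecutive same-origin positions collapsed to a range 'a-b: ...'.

Answer: the defect is in grade_run at line 12.
Core observation: Position 5 is the first bad log line: 'checkpoint: 5' should read 'checkpoint: 6'.
Call chain: main -> derive_floor(5, 2) (called at line 26).
First divergence: position 5 — the shown line 'checkpoint: 5' should read 'checkpoint: 6'.
Intended log window:
  3: rate_window start: n=4 cutoff=2
  4: located slot 3
  5: checkpoint: 6
  6: derive_floor: inputs 6 and 2
Execution walk:
  rate_window([10, 7, 7, 2], 2) -> 3  [called from grade_run, line 9]
  grade_run([10, 7, 7, 2], 2) -> 5  [called from main, line 24]
  derive_floor(5, 2) -> 2  [called from main, line 26]
Log line origins:
  1: emitted by main (line 23)
  2: emitted by grade_run (line 8)
  3: emitted by rate_window (line 2)
  4: emitted by grade_run (line 10)
  5: emitted by main (line 25)
  6: emitted by derive_floor (line 15)
A correct fix: line 12: replace `+` with `*`.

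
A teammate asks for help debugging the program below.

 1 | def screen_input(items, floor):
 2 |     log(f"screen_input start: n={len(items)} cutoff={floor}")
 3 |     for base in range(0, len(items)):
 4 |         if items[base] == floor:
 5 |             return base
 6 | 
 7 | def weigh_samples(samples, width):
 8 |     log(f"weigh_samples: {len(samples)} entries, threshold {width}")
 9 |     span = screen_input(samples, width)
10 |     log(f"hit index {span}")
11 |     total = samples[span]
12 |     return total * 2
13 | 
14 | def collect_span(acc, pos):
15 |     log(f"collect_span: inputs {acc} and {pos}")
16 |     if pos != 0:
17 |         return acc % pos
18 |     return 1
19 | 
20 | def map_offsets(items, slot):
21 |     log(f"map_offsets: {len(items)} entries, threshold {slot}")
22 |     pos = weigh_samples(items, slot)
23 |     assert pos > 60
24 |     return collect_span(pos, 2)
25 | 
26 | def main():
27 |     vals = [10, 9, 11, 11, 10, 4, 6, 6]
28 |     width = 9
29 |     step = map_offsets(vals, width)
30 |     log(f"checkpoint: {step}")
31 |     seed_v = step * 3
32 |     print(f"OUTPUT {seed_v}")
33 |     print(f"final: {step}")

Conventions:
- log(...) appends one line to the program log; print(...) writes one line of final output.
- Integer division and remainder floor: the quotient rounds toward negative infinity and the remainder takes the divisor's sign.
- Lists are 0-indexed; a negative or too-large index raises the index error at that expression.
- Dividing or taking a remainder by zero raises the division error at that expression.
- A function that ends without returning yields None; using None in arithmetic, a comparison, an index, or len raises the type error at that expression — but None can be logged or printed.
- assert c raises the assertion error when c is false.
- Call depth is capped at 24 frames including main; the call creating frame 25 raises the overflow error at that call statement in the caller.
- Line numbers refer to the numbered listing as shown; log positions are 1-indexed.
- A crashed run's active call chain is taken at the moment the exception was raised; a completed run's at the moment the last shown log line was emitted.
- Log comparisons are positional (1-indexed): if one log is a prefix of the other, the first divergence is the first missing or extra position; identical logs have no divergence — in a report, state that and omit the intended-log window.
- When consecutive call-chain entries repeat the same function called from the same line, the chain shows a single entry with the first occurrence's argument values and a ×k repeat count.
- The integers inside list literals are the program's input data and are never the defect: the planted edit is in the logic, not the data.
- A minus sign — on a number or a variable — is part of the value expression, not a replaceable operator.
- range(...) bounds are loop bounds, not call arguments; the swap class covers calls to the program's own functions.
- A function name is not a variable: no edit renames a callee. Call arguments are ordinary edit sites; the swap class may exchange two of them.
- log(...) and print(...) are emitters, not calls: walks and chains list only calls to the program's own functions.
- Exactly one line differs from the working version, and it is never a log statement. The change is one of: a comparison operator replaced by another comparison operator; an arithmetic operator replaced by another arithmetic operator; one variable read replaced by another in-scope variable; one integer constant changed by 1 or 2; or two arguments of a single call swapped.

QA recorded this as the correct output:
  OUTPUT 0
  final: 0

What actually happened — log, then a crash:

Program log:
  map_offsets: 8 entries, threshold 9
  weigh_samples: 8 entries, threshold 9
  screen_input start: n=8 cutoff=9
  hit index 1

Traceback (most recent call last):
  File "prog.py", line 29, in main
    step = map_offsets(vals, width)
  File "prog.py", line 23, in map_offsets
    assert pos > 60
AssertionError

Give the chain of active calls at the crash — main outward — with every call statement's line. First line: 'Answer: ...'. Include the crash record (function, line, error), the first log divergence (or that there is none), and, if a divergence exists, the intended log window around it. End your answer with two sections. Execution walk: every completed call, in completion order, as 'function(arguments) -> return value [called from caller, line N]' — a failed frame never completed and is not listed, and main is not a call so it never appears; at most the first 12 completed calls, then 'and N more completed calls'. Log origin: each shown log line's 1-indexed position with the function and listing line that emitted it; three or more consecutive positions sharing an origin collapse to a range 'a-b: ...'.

Answer: main -> map_offsets (called at line 29).
Key fact: After 4 matching log lines the faulty run goes silent, while the working version continues with 'collect_span: inputs 18 and 2'.
Crash: map_offsets, line 23, AssertionError.
First divergence: position 5 — the faulty run's log ends after 4 lines; the working version continues with 'collect_span: inputs 18 and 2'.
Intended log window:
  3: screen_input start: n=8 cutoff=9
  4: hit index 1
  5: collect_span: inputs 18 and 2
  6: checkpoint: 0
Execution walk:
  screen_input([10, 9, 11, 11, 10, 4, 6, 6], 9) -> 1  [called from weigh_samples, line 9]
  weigh_samples([10, 9, 11, 11, 10, 4, 6, 6], 9) -> 18  [called from map_offsets, line 22]
Log origins:
  1: logged in map_offsets at line 21
  2: logged in weigh_samples at line 8
  3: logged in screen_input at line 2
  4: logged in weigh_samples at line 10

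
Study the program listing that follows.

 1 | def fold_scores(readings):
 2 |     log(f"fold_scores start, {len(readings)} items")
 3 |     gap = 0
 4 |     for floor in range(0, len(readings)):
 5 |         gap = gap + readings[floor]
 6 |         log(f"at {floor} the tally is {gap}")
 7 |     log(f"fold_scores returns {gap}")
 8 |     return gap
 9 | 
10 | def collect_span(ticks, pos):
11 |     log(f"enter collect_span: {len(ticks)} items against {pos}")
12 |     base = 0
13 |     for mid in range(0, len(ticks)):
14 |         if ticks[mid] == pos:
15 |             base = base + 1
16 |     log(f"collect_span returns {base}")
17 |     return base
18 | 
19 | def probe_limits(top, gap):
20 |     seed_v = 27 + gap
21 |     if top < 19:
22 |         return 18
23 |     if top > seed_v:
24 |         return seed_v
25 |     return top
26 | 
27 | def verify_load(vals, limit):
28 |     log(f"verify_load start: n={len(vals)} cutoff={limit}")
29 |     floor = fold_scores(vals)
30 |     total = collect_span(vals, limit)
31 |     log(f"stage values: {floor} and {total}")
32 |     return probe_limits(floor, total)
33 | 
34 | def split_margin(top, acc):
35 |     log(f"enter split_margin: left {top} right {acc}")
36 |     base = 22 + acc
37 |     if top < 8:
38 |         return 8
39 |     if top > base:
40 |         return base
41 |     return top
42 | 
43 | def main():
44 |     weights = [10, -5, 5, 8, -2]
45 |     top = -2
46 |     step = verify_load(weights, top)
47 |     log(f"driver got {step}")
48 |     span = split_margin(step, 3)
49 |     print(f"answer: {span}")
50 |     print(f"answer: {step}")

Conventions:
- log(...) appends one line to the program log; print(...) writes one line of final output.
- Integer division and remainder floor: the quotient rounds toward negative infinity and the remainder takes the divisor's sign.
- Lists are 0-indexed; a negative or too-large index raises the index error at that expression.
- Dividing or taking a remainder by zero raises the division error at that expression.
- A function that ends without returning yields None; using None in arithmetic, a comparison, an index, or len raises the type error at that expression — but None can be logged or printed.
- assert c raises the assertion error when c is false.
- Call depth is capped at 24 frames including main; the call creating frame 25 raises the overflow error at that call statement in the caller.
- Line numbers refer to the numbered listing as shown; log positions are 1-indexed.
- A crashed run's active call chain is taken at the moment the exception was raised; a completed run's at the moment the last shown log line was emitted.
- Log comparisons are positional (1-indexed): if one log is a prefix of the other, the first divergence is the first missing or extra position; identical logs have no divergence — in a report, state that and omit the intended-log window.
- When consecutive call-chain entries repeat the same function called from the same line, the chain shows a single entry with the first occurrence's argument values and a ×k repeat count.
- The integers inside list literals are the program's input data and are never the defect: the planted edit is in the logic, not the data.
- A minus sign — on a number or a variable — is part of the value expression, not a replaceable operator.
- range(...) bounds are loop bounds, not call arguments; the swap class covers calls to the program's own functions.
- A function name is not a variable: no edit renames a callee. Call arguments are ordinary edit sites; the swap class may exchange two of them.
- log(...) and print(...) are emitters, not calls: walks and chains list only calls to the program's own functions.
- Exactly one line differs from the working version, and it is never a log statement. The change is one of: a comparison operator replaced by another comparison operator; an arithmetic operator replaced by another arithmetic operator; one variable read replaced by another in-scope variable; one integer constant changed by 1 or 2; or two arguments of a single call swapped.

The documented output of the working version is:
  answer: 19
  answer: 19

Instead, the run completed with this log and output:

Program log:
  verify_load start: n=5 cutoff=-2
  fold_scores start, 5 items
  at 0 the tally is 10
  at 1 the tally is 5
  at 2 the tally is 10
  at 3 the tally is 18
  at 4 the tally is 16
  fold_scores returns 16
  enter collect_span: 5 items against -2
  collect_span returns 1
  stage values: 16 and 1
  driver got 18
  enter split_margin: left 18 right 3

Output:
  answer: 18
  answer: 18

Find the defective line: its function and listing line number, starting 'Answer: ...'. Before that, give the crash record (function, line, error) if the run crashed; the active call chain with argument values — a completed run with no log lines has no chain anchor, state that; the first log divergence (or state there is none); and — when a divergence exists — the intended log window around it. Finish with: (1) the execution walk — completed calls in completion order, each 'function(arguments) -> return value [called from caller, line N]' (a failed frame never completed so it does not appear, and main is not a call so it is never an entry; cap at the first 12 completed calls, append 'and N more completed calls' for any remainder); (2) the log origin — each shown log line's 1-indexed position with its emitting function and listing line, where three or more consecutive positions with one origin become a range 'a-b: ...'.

Answer: the defect is in probe_limits at line 22.
The tell: At log position 12 the runs split — shown 'driver got 18', but the working version logs 'driver got 19'.
Call chain: main -> split_margin(18, 3) (called at line 48).
First divergence: position 12 — shown 'driver got 18', intended 'driver got 19'.
Intended log window:
  10: collect_span returns 1
  11: stage values: 16 and 1
  12: driver got 19
  13: enter split_margin: left 19 right 3
Execution walk:
  fold_scores([10, -5, 5, 8, -2]) -> 16  [called from verify_load, line 29]
  collect_span([10, -5, 5, 8, -2], -2) -> 1  [called from verify_load, line 30]
  probe_limits(16, 1) -> 18  [called from verify_load, line 32]
  verify_load([10, -5, 5, 8, -2], -2) -> 18  [called from main, line 46]
  split_margin(18, 3) -> 18  [called from main, line 48]
Log origins:
  1: logged in verify_load at line 28
  2: logged in fold_scores at line 2
  3-7: logged in fold_scores at line 6
  8: logged in fold_scores at line 7
  9: logged in collect_span at line 11
  10: logged in collect_span at line 16
  11: logged in verify_load at line 31
  12: logged in main at line 47
  13: logged in split_margin at line 35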